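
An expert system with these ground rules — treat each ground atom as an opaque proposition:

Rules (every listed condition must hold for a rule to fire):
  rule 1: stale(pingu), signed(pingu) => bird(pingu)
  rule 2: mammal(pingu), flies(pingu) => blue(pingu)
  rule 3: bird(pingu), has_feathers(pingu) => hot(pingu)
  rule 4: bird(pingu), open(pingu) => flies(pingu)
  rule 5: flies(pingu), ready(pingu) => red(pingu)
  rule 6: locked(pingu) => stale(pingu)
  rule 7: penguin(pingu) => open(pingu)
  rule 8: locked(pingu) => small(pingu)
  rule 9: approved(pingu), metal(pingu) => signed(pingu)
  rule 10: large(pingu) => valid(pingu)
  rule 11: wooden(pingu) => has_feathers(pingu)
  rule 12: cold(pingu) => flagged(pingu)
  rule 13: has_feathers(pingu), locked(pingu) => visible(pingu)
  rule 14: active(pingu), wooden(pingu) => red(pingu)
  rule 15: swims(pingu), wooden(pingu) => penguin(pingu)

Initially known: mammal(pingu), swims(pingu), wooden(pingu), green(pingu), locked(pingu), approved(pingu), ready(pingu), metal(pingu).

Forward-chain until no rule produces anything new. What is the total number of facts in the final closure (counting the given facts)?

20

[1] rule 6 [locked(pingu) => stale(pingu)]; rule 8 [locked(pingu) => small(pingu)]; rule 9 [approved(pingu), metal(pingu) => signed(pingu)]; rule 11 [wooden(pingu) => has_feathers(pingu)]; rule 15 [swims(pingu), wooden(pingu) => penguin(pingu)]. ⇒ new: stale(pingu), small(pingu), signed(pingu), has_feathers(pingu), penguin(pingu).
[2] rule 1 [stale(pingu), signed(pingu) => bird(pingu)]; rule 7 [penguin(pingu) => open(pingu)]; rule 13 [has_feathers(pingu), locked(pingu) => visible(pingu)]. ⇒ new: bird(pingu), open(pingu), visible(pingu).
[3] rule 3 [bird(pingu), has_feathers(pingu) => hot(pingu)]; rule 4 [bird(pingu), open(pingu) => flies(pingu)]. ⇒ new: hot(pingu), flies(pingu).
[4] rule 2 [mammal(pingu), flies(pingu) => blue(pingu)]; rule 5 [flies(pingu), ready(pingu) => red(pingu)]. ⇒ new: blue(pingu), red(pingu).
Closure: {approved(pingu), bird(pingu), blue(pingu), flies(pingu), green(pingu), has_feathers(pingu), hot(pingu), locked(pingu), mammal(pingu), metal(pingu), open(pingu), penguin(pingu), ready(pingu), red(pingu), signed(pingu), small(pingu), stale(pingu), swims(pingu), visible(pingu), wooden(pingu)} — 20 facts.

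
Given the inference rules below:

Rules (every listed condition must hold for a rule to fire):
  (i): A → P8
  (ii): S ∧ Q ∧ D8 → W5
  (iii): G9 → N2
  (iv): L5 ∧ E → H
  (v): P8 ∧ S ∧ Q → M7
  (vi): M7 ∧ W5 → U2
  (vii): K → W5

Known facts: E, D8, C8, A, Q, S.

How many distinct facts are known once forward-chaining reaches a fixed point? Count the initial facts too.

Round 1: (i) [A → P8]; (ii) [S ∧ Q ∧ D8 → W5]. New: P8, W5.
Round 2: (v) [P8 ∧ S ∧ Q → M7]. New: M7.
Round 3: (vi) [M7 ∧ W5 → U2]. New: U2.
Closure: {A, C8, D8, E, M7, P8, Q, S, U2, W5} — 10 facts.

10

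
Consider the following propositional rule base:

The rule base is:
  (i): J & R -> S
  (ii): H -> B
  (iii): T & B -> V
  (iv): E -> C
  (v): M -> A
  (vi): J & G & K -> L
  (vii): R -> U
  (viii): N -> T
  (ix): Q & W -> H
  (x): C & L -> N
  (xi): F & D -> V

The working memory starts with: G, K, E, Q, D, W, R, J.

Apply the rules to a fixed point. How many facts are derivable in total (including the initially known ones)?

[1] (i) [J & R -> S]; (iv) [E -> C]; (vi) [J & G & K -> L]; (vii) [R -> U]; (ix) [Q & W -> H]. ⇒ new: S, C, L, U, H.
[2] (ii) [H -> B]; (x) [C & L -> N]. ⇒ new: B, N.
[3] (viii) [N -> T]. ⇒ new: T.
[4] (iii) [T & B -> V]. ⇒ new: V.
Closure: {B, C, D, E, G, H, J, K, L, N, Q, R, S, T, U, V, W} — 17 facts.

17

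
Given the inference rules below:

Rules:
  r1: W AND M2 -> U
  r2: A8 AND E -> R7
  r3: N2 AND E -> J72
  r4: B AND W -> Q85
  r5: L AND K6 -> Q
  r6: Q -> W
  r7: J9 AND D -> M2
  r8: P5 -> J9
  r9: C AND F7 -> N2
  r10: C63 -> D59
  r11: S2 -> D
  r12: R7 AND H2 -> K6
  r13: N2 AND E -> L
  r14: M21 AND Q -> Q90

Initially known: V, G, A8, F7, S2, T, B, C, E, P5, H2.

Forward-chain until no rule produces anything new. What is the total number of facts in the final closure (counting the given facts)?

23

Round 1: r2 [A8 AND E -> R7]; r8 [P5 -> J9]; r9 [C AND F7 -> N2]; r11 [S2 -> D]. New: R7, J9, N2, D.
Round 2: r3 [N2 AND E -> J72]; r7 [J9 AND D -> M2]; r12 [R7 AND H2 -> K6]; r13 [N2 AND E -> L]. New: J72, M2, K6, L.
Round 3: r5 [L AND K6 -> Q]. New: Q.
Round 4: r6 [Q -> W]. New: W.
Round 5: r1 [W AND M2 -> U]; r4 [B AND W -> Q85]. New: U, Q85.
Closure: {A8, B, C, D, E, F7, G, H2, J72, J9, K6, L, M2, N2, P5, Q, Q85, R7, S2, T, U, V, W} — 23 facts.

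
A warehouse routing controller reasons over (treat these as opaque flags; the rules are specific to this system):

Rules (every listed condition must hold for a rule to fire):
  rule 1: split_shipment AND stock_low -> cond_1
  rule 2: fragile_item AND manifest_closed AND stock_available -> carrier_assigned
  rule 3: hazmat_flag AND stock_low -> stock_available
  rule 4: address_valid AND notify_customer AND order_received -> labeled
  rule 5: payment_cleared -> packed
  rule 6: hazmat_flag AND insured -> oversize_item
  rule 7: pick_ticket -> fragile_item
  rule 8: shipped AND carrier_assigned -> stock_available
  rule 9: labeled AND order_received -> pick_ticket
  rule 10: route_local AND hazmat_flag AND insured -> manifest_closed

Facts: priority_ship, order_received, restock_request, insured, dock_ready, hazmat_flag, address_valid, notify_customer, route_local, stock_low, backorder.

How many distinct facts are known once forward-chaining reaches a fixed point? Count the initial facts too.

Round 1 — rule 3, rule 4, rule 6, rule 10, derive stock_available, labeled, oversize_item, manifest_closed.
Round 2 — rule 9, derive pick_ticket.
Round 3 — rule 7, derive fragile_item.
Round 4 — rule 2, derive carrier_assigned.
Closure: {address_valid, backorder, carrier_assigned, dock_ready, fragile_item, hazmat_flag, insured, labeled, manifest_closed, notify_customer, order_received, oversize_item, pick_ticket, priority_ship, restock_request, route_local, stock_available, stock_low} — 18 facts.

18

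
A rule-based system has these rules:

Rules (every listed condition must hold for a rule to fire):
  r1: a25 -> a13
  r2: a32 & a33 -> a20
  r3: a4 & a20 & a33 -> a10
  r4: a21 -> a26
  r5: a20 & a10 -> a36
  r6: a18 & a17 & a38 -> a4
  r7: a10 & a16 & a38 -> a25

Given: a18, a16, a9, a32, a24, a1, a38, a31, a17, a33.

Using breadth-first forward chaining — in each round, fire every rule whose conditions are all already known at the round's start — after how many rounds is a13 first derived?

[1] r2 [a32 & a33 -> a20]; r6 [a18 & a17 & a38 -> a4]. ⇒ new: a20, a4.
[2] r3 [a4 & a20 & a33 -> a10]. ⇒ new: a10.
[3] r5 [a20 & a10 -> a36]; r7 [a10 & a16 & a38 -> a25]. ⇒ new: a36, a25.
[4] r1 [a25 -> a13]. ⇒ new: a13.
a13 first appears in round 4.

4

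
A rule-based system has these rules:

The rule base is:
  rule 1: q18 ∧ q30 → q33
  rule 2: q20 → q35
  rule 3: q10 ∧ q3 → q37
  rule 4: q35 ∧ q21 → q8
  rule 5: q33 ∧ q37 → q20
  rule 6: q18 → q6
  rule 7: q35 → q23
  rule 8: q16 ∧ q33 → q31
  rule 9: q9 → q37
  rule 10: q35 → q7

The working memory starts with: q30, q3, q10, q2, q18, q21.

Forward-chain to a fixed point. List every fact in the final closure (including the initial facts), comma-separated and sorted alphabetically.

[1] rule 1 [q18 ∧ q30 → q33]; rule 3 [q10 ∧ q3 → q37]; rule 6 [q18 → q6]. ⇒ new: q33, q37, q6.
[2] rule 5 [q33 ∧ q37 → q20]. ⇒ new: q20.
[3] rule 2 [q20 → q35]. ⇒ new: q35.
[4] rule 4 [q35 ∧ q21 → q8]; rule 7 [q35 → q23]; rule 10 [q35 → q7]. ⇒ new: q8, q23, q7.

q10, q18, q2, q20, q21, q23, q3, q30, q33, q35, q37, q6, q7, q8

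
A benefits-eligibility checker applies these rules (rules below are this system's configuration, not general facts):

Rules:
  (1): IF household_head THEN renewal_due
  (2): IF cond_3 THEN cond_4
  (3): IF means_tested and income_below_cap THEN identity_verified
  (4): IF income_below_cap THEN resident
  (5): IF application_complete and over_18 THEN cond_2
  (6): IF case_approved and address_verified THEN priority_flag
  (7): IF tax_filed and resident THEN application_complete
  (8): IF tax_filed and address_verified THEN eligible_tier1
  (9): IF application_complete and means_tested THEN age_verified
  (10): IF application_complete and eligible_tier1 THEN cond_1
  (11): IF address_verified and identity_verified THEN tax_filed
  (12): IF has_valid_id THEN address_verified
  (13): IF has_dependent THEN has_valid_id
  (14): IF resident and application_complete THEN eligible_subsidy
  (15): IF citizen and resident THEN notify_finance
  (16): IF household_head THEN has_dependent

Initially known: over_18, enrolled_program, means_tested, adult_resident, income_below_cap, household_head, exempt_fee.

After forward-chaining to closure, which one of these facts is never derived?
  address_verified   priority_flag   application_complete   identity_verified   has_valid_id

priority_flag

Round 1 — (1), (3), (4), (16), derive renewal_due, identity_verified, resident, has_dependent.
Round 2 — (13), derive has_valid_id.
Round 3 — (12), derive address_verified.
Round 4 — (11), derive tax_filed.
Round 5 — (7), (8), derive application_complete, eligible_tier1.
Round 6 — (5), (9), (10), (14), derive cond_2, age_verified, cond_1, eligible_subsidy.
Derived: identity_verified (round 1), address_verified (round 3), application_complete (round 5), has_valid_id (round 2). priority_flag never appears in any round.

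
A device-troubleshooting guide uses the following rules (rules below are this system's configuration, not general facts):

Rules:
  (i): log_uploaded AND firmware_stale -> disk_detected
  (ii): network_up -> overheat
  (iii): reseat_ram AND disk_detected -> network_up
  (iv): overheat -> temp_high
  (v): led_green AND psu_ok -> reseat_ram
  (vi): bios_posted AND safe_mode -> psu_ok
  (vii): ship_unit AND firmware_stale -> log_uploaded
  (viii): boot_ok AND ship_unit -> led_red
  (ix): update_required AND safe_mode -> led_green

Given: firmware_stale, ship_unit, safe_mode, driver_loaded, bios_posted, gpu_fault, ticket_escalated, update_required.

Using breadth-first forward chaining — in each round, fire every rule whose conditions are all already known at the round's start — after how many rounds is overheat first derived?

Round 1 fires (vi), (vii), (ix), giving psu_ok, log_uploaded, led_green.
Round 2 fires (i), (v), giving disk_detected, reseat_ram.
Round 3 fires (iii), giving network_up.
Round 4 fires (ii), giving overheat.
overheat first appears in round 4.

4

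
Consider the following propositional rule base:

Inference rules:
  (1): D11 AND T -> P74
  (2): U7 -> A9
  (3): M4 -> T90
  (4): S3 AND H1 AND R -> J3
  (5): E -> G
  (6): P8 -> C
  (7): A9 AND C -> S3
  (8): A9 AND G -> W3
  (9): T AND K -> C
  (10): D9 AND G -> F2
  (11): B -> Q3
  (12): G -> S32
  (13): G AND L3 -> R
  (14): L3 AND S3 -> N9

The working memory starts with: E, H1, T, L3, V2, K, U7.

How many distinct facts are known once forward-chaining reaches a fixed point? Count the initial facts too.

Round 1: (2) [U7 -> A9]; (5) [E -> G]; (9) [T AND K -> C]. New: A9, G, C.
Round 2: (7) [A9 AND C -> S3]; (8) [A9 AND G -> W3]; (12) [G -> S32]; (13) [G AND L3 -> R]. New: S3, W3, S32, R.
Round 3: (4) [S3 AND H1 AND R -> J3]; (14) [L3 AND S3 -> N9]. New: J3, N9.
Closure: {A9, C, E, G, H1, J3, K, L3, N9, R, S3, S32, T, U7, V2, W3} — 16 facts.

16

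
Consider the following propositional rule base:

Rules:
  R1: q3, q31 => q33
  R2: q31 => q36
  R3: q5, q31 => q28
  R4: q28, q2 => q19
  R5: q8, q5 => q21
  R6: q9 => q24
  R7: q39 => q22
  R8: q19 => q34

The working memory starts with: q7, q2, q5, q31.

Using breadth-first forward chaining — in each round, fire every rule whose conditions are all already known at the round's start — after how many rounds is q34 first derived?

Round 1: R2 [q31 => q36]; R3 [q5, q31 => q28]. Adds q36, q28.
Round 2: R4 [q28, q2 => q19]. Adds q19.
Round 3: R8 [q19 => q34]. Adds q34.
q34 first appears in round 3.

3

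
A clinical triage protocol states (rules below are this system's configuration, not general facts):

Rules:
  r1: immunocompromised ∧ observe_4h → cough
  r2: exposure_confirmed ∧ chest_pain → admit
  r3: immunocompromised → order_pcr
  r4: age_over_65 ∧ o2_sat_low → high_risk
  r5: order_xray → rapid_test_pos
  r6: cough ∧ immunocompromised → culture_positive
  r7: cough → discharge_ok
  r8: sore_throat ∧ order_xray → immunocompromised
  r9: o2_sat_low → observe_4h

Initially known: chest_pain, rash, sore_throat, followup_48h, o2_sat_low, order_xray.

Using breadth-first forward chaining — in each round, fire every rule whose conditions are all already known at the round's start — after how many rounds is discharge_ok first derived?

Round 1 — r5, r8, r9, derive rapid_test_pos, immunocompromised, observe_4h.
Round 2 — r1, r3, derive cough, order_pcr.
Round 3 — r6, r7, derive culture_positive, discharge_ok.
discharge_ok first appears in round 3.

3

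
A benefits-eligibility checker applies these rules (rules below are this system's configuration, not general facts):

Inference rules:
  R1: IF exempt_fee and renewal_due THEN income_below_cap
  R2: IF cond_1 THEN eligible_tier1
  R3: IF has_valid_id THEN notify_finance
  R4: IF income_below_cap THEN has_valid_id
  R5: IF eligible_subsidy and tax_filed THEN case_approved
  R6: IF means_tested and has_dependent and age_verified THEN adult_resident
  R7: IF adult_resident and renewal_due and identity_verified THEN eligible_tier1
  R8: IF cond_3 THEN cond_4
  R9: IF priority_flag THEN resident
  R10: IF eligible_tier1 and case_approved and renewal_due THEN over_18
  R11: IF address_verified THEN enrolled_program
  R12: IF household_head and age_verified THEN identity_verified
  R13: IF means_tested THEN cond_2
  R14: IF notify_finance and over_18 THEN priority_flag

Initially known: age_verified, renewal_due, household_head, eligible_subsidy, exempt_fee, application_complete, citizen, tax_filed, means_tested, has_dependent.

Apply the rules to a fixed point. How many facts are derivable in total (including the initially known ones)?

Round 1 fires R1, R5, R6, R12, R13, giving income_below_cap, case_approved, adult_resident, identity_verified, cond_2.
Round 2 fires R4, R7, giving has_valid_id, eligible_tier1.
Round 3 fires R3, R10, giving notify_finance, over_18.
Round 4 fires R14, giving priority_flag.
Round 5 fires R9, giving resident.
Closure: {adult_resident, age_verified, application_complete, case_approved, citizen, cond_2, eligible_subsidy, eligible_tier1, exempt_fee, has_dependent, has_valid_id, household_head, identity_verified, income_below_cap, means_tested, notify_finance, over_18, priority_flag, renewal_due, resident, tax_filed} — 21 facts.

21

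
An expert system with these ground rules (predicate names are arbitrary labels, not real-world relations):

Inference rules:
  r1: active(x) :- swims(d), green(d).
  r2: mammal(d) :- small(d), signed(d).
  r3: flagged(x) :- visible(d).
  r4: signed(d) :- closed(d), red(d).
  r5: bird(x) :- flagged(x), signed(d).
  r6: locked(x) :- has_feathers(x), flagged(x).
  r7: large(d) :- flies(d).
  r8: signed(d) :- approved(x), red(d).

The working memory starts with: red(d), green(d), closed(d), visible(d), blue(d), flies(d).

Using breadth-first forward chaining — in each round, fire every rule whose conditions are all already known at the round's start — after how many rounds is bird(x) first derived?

Round 1: r3 [flagged(x) :- visible(d).]; r4 [signed(d) :- closed(d), red(d).]; r7 [large(d) :- flies(d).]. New: flagged(x), signed(d), large(d).
Round 2: r5 [bird(x) :- flagged(x), signed(d).]. New: bird(x).
bird(x) first appears in round 2.

2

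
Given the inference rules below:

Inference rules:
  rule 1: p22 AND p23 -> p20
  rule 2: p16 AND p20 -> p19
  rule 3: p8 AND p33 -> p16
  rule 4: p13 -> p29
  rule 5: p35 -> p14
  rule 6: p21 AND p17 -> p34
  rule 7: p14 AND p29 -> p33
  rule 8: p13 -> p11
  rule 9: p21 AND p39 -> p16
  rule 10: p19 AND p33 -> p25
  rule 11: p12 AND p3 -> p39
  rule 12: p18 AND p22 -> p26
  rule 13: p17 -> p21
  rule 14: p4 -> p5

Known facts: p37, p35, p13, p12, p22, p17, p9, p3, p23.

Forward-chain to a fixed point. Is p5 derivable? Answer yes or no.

no

Round 1: rule 1 [p22 AND p23 -> p20]; rule 4 [p13 -> p29]; rule 5 [p35 -> p14]; rule 8 [p13 -> p11]; rule 11 [p12 AND p3 -> p39]; rule 13 [p17 -> p21]. New: p20, p29, p14, p11, p39, p21.
Round 2: rule 6 [p21 AND p17 -> p34]; rule 7 [p14 AND p29 -> p33]; rule 9 [p21 AND p39 -> p16]. New: p34, p33, p16.
Round 3: rule 2 [p16 AND p20 -> p19]. New: p19.
Round 4: rule 10 [p19 AND p33 -> p25]. New: p25.
Fixed point reached. p5 is concluded only by rule 14; rule 14 needs p4 (never derived).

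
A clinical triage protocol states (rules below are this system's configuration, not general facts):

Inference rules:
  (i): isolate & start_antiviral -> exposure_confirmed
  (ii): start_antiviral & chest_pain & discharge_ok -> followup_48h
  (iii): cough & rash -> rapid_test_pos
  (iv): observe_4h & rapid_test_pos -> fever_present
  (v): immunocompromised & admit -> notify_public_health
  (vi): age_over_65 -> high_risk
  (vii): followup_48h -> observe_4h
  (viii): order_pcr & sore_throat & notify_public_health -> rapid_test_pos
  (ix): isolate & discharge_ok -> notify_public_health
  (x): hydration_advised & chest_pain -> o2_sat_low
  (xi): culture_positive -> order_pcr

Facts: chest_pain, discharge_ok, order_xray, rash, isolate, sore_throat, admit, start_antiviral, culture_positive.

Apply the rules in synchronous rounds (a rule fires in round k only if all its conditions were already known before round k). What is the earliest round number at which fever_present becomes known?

Round 1 — (i), (ii), (ix), (xi), derive exposure_confirmed, followup_48h, notify_public_health, order_pcr.
Round 2 — (vii), (viii), derive observe_4h, rapid_test_pos.
Round 3 — (iv), derive fever_present.
fever_present first appears in round 3.

3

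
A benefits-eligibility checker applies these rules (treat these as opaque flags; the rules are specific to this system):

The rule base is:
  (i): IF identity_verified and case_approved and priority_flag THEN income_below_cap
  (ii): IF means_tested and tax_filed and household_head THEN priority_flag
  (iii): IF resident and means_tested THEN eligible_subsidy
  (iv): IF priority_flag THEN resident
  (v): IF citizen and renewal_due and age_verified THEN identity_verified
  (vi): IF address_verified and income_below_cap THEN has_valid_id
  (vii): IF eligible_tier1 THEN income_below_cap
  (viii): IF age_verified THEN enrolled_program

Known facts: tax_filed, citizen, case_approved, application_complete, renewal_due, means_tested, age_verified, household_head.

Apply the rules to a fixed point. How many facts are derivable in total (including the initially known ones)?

Round 1: (ii) [IF means_tested and tax_filed and household_head THEN priority_flag]; (v) [IF citizen and renewal_due and age_verified THEN identity_verified]; (viii) [IF age_verified THEN enrolled_program]. Adds priority_flag, identity_verified, enrolled_program.
Round 2: (i) [IF identity_verified and case_approved and priority_flag THEN income_below_cap]; (iv) [IF priority_flag THEN resident]. Adds income_below_cap, resident.
Round 3: (iii) [IF resident and means_tested THEN eligible_subsidy]. Adds eligible_subsidy.
Closure: {age_verified, application_complete, case_approved, citizen, eligible_subsidy, enrolled_program, household_head, identity_verified, income_below_cap, means_tested, priority_flag, renewal_due, resident, tax_filed} — 14 facts.

14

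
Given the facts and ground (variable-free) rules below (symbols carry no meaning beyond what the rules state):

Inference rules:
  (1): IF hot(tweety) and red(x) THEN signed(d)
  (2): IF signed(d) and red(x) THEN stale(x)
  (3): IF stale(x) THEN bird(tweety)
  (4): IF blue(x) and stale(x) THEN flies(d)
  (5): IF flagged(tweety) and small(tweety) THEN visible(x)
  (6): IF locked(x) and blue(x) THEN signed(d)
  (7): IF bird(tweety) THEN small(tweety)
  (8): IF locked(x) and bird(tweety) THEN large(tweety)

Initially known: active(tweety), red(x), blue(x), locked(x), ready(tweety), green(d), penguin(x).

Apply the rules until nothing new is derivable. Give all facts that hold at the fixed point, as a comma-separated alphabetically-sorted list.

active(tweety), bird(tweety), blue(x), flies(d), green(d), large(tweety), locked(x), penguin(x), ready(tweety), red(x), signed(d), small(tweety), stale(x)

Round 1 — (6), derive signed(d).
Round 2 — (2), derive stale(x).
Round 3 — (3), (4), derive bird(tweety), flies(d).
Round 4 — (7), (8), derive small(tweety), large(tweety).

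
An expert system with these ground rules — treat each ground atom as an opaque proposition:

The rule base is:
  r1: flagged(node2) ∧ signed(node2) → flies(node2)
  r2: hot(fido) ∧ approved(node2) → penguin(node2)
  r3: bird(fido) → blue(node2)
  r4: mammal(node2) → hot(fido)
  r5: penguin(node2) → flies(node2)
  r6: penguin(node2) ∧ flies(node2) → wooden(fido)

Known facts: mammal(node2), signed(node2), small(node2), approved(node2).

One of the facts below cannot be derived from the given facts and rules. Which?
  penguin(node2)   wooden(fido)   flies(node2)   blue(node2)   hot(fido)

blue(node2)

[1] r4 [mammal(node2) → hot(fido)]. ⇒ new: hot(fido).
[2] r2 [hot(fido) ∧ approved(node2) → penguin(node2)]. ⇒ new: penguin(node2).
[3] r5 [penguin(node2) → flies(node2)]. ⇒ new: flies(node2).
[4] r6 [penguin(node2) ∧ flies(node2) → wooden(fido)]. ⇒ new: wooden(fido).
Derived: flies(node2) (round 3), hot(fido) (round 1), wooden(fido) (round 4), penguin(node2) (round 2). blue(node2) never appears in any round.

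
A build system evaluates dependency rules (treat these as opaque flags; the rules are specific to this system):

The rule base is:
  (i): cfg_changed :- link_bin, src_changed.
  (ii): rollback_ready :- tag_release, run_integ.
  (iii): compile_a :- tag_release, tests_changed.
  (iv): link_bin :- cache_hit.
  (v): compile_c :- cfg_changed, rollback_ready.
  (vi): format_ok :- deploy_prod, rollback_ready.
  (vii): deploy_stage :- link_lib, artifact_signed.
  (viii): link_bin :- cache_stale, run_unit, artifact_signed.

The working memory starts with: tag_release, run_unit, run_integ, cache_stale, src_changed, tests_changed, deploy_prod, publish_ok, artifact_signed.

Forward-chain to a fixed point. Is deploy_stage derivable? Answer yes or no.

no

Round 1 — (ii), (iii), (viii), derive rollback_ready, compile_a, link_bin.
Round 2 — (i), (vi), derive cfg_changed, format_ok.
Round 3 — (v), derive compile_c.
Fixed point reached. deploy_stage is concluded only by (vii); (vii) needs link_lib (never derived).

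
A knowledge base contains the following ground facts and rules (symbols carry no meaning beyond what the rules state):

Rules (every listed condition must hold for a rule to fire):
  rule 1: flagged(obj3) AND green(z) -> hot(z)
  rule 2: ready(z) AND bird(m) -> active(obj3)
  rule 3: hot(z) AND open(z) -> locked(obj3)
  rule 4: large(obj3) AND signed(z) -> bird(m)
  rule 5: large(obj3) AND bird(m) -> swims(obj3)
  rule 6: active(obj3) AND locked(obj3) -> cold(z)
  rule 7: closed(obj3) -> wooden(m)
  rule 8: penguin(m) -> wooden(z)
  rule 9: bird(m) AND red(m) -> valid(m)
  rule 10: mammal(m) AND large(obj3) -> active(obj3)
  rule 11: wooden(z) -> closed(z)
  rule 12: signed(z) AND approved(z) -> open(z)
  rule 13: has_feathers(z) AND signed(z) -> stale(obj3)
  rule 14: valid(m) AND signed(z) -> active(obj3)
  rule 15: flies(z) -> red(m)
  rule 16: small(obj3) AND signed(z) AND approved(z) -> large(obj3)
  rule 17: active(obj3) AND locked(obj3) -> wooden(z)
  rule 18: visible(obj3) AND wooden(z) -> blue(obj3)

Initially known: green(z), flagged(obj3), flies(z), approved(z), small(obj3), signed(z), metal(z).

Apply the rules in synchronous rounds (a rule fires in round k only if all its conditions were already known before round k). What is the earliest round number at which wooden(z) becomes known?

Round 1: rule 1 [flagged(obj3) AND green(z) -> hot(z)]; rule 12 [signed(z) AND approved(z) -> open(z)]; rule 15 [flies(z) -> red(m)]; rule 16 [small(obj3) AND signed(z) AND approved(z) -> large(obj3)]. Adds hot(z), open(z), red(m), large(obj3).
Round 2: rule 3 [hot(z) AND open(z) -> locked(obj3)]; rule 4 [large(obj3) AND signed(z) -> bird(m)]. Adds locked(obj3), bird(m).
Round 3: rule 5 [large(obj3) AND bird(m) -> swims(obj3)]; rule 9 [bird(m) AND red(m) -> valid(m)]. Adds swims(obj3), valid(m).
Round 4: rule 14 [valid(m) AND signed(z) -> active(obj3)]. Adds active(obj3).
Round 5: rule 6 [active(obj3) AND locked(obj3) -> cold(z)]; rule 17 [active(obj3) AND locked(obj3) -> wooden(z)]. Adds cold(z), wooden(z).
wooden(z) first appears in round 5.

5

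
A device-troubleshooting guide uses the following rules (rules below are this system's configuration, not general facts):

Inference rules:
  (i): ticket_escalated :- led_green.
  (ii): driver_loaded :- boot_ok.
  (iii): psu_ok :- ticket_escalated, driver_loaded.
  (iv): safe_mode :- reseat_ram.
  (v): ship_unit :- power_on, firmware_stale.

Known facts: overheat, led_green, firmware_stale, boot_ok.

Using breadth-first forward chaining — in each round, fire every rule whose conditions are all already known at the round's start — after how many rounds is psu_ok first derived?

[1] (i) [ticket_escalated :- led_green.]; (ii) [driver_loaded :- boot_ok.]. ⇒ new: ticket_escalated, driver_loaded.
[2] (iii) [psu_ok :- ticket_escalated, driver_loaded.]. ⇒ new: psu_ok.
psu_ok first appears in round 2.

2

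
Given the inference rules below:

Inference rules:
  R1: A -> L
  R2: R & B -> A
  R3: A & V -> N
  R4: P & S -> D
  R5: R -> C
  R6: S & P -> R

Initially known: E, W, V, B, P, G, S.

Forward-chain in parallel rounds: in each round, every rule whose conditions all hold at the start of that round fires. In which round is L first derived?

3

[1] R4 [P & S -> D]; R6 [S & P -> R]. ⇒ new: D, R.
[2] R2 [R & B -> A]; R5 [R -> C]. ⇒ new: A, C.
[3] R1 [A -> L]; R3 [A & V -> N]. ⇒ new: L, N.
L first appears in round 3.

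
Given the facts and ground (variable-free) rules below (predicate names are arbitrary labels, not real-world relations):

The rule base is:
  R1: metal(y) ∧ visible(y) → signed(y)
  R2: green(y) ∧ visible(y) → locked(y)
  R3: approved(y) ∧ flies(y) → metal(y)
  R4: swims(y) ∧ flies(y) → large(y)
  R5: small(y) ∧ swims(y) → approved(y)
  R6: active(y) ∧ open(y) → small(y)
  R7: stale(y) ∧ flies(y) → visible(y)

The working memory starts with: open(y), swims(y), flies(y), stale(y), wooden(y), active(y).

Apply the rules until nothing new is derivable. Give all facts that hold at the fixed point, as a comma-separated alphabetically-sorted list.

[1] R4 [swims(y) ∧ flies(y) → large(y)]; R6 [active(y) ∧ open(y) → small(y)]; R7 [stale(y) ∧ flies(y) → visible(y)]. ⇒ new: large(y), small(y), visible(y).
[2] R5 [small(y) ∧ swims(y) → approved(y)]. ⇒ new: approved(y).
[3] R3 [approved(y) ∧ flies(y) → metal(y)]. ⇒ new: metal(y).
[4] R1 [metal(y) ∧ visible(y) → signed(y)]. ⇒ new: signed(y).

active(y), approved(y), flies(y), large(y), metal(y), open(y), signed(y), small(y), stale(y), swims(y), visible(y), wooden(y)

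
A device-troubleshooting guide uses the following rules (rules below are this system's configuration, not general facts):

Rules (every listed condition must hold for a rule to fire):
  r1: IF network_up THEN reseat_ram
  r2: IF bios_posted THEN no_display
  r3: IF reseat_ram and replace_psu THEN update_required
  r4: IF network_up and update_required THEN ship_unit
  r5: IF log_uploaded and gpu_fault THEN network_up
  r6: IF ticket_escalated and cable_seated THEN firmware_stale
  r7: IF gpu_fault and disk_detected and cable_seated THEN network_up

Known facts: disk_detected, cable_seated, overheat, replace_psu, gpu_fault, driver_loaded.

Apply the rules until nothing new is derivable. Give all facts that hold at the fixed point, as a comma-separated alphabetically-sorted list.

Round 1: r7 [IF gpu_fault and disk_detected and cable_seated THEN network_up]. Adds network_up.
Round 2: r1 [IF network_up THEN reseat_ram]. Adds reseat_ram.
Round 3: r3 [IF reseat_ram and replace_psu THEN update_required]. Adds update_required.
Round 4: r4 [IF network_up and update_required THEN ship_unit]. Adds ship_unit.

cable_seated, disk_detected, driver_loaded, gpu_fault, network_up, overheat, replace_psu, reseat_ram, ship_unit, update_required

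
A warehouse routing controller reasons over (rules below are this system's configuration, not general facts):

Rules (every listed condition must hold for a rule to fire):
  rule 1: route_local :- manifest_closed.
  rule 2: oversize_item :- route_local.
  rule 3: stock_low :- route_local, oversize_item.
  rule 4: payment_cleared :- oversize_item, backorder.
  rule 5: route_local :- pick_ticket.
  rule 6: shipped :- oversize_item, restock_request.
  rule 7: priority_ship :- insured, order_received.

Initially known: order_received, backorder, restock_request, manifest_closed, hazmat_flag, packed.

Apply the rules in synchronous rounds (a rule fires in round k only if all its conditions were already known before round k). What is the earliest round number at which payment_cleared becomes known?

Round 1: rule 1 [route_local :- manifest_closed.]. New: route_local.
Round 2: rule 2 [oversize_item :- route_local.]. New: oversize_item.
Round 3: rule 3 [stock_low :- route_local, oversize_item.]; rule 4 [payment_cleared :- oversize_item, backorder.]; rule 6 [shipped :- oversize_item, restock_request.]. New: stock_low, payment_cleared, shipped.
payment_cleared first appears in round 3.

3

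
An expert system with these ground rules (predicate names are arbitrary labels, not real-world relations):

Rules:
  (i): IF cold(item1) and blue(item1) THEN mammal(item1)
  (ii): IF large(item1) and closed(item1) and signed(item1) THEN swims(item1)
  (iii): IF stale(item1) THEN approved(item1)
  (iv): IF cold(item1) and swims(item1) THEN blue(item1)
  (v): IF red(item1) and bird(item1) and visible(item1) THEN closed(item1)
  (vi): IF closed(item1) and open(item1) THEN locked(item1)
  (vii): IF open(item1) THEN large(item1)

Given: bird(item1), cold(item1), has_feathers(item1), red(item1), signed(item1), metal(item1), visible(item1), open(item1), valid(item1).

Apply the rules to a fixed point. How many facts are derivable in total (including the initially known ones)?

15

Round 1: (v) [IF red(item1) and bird(item1) and visible(item1) THEN closed(item1)]; (vii) [IF open(item1) THEN large(item1)]. Adds closed(item1), large(item1).
Round 2: (ii) [IF large(item1) and closed(item1) and signed(item1) THEN swims(item1)]; (vi) [IF closed(item1) and open(item1) THEN locked(item1)]. Adds swims(item1), locked(item1).
Round 3: (iv) [IF cold(item1) and swims(item1) THEN blue(item1)]. Adds blue(item1).
Round 4: (i) [IF cold(item1) and blue(item1) THEN mammal(item1)]. Adds mammal(item1).
Closure: {bird(item1), blue(item1), closed(item1), cold(item1), has_feathers(item1), large(item1), locked(item1), mammal(item1), metal(item1), open(item1), red(item1), signed(item1), swims(item1), valid(item1), visible(item1)} — 15 facts.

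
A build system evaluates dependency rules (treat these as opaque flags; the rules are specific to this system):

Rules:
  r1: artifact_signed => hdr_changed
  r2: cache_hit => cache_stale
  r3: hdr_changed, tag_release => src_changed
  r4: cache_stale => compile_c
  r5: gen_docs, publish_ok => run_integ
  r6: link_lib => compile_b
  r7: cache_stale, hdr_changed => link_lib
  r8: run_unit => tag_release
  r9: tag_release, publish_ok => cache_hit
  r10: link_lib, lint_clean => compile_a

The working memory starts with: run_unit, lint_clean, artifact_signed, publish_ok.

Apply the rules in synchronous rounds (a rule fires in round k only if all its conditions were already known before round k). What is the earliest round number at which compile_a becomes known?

5

Round 1: r1 [artifact_signed => hdr_changed]; r8 [run_unit => tag_release]. Adds hdr_changed, tag_release.
Round 2: r3 [hdr_changed, tag_release => src_changed]; r9 [tag_release, publish_ok => cache_hit]. Adds src_changed, cache_hit.
Round 3: r2 [cache_hit => cache_stale]. Adds cache_stale.
Round 4: r4 [cache_stale => compile_c]; r7 [cache_stale, hdr_changed => link_lib]. Adds compile_c, link_lib.
Round 5: r6 [link_lib => compile_b]; r10 [link_lib, lint_clean => compile_a]. Adds compile_b, compile_a.
compile_a first appears in round 5.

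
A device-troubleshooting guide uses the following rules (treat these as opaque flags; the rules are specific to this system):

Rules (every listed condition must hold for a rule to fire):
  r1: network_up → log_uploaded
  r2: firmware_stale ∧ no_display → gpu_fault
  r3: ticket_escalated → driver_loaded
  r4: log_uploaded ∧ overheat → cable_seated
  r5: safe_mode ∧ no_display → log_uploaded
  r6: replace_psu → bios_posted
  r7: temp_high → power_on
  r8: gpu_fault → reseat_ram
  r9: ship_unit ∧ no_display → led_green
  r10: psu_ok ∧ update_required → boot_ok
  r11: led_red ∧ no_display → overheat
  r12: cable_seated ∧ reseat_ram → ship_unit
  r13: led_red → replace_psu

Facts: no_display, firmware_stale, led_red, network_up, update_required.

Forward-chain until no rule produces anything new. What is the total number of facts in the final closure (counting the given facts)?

Round 1 fires r1, r2, r11, r13, giving log_uploaded, gpu_fault, overheat, replace_psu.
Round 2 fires r4, r6, r8, giving cable_seated, bios_posted, reseat_ram.
Round 3 fires r12, giving ship_unit.
Round 4 fires r9, giving led_green.
Closure: {bios_posted, cable_seated, firmware_stale, gpu_fault, led_green, led_red, log_uploaded, network_up, no_display, overheat, replace_psu, reseat_ram, ship_unit, update_required} — 14 facts.

14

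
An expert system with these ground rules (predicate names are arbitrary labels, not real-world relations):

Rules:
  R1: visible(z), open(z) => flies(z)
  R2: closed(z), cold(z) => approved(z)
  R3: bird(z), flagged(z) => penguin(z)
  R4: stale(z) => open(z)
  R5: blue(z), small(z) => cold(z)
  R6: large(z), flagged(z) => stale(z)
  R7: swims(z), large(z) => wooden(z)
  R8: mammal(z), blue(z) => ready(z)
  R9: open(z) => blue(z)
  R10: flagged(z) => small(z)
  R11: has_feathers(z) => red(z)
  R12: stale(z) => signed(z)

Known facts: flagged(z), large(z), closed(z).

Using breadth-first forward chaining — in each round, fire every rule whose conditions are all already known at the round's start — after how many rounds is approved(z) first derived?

5

Round 1: R6 [large(z), flagged(z) => stale(z)]; R10 [flagged(z) => small(z)]. New: stale(z), small(z).
Round 2: R4 [stale(z) => open(z)]; R12 [stale(z) => signed(z)]. New: open(z), signed(z).
Round 3: R9 [open(z) => blue(z)]. New: blue(z).
Round 4: R5 [blue(z), small(z) => cold(z)]. New: cold(z).
Round 5: R2 [closed(z), cold(z) => approved(z)]. New: approved(z).
approved(z) first appears in round 5.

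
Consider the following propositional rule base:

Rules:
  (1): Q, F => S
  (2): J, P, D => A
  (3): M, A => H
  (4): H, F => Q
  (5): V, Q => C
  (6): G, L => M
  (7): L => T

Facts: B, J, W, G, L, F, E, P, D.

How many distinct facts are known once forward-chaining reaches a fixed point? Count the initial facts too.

15

[1] (2) [J, P, D => A]; (6) [G, L => M]; (7) [L => T]. ⇒ new: A, M, T.
[2] (3) [M, A => H]. ⇒ new: H.
[3] (4) [H, F => Q]. ⇒ new: Q.
[4] (1) [Q, F => S]. ⇒ new: S.
Closure: {A, B, D, E, F, G, H, J, L, M, P, Q, S, T, W} — 15 facts.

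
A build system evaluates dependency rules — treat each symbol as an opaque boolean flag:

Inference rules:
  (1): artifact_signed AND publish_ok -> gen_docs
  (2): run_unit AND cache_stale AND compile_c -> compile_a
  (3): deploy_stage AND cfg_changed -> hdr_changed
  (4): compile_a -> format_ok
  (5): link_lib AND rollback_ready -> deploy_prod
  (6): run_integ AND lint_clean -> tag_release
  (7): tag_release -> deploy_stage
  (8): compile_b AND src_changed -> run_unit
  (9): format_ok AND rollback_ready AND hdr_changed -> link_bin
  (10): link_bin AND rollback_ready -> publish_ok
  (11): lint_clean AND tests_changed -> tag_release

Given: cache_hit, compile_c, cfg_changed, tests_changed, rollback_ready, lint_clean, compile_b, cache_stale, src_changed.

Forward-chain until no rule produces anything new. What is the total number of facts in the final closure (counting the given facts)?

Round 1 — (8), (11), derive run_unit, tag_release.
Round 2 — (2), (7), derive compile_a, deploy_stage.
Round 3 — (3), (4), derive hdr_changed, format_ok.
Round 4 — (9), derive link_bin.
Round 5 — (10), derive publish_ok.
Closure: {cache_hit, cache_stale, cfg_changed, compile_a, compile_b, compile_c, deploy_stage, format_ok, hdr_changed, link_bin, lint_clean, publish_ok, rollback_ready, run_unit, src_changed, tag_release, tests_changed} — 17 facts.

17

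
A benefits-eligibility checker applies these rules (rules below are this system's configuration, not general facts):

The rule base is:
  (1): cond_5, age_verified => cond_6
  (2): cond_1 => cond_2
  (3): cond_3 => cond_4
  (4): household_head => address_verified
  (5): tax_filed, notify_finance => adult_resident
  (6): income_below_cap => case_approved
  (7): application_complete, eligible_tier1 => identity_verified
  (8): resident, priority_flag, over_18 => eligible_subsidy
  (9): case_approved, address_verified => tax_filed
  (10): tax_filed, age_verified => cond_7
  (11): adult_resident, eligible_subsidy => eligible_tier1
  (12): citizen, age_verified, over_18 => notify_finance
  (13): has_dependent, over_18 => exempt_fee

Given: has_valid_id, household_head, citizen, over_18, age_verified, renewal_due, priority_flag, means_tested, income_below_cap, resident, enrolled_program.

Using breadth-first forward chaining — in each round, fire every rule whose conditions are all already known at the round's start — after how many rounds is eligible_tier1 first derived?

Round 1 — (4), (6), (8), (12), derive address_verified, case_approved, eligible_subsidy, notify_finance.
Round 2 — (9), derive tax_filed.
Round 3 — (5), (10), derive adult_resident, cond_7.
Round 4 — (11), derive eligible_tier1.
eligible_tier1 first appears in round 4.

4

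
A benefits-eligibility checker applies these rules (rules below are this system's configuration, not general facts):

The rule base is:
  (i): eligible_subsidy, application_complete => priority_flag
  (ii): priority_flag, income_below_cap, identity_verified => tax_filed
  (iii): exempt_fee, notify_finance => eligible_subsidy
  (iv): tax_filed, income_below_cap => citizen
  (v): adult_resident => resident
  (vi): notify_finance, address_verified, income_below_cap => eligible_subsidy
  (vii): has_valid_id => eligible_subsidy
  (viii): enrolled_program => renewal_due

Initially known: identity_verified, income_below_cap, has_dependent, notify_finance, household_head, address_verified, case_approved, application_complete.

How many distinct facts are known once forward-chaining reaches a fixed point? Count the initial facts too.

[1] (vi) [notify_finance, address_verified, income_below_cap => eligible_subsidy]. ⇒ new: eligible_subsidy.
[2] (i) [eligible_subsidy, application_complete => priority_flag]. ⇒ new: priority_flag.
[3] (ii) [priority_flag, income_below_cap, identity_verified => tax_filed]. ⇒ new: tax_filed.
[4] (iv) [tax_filed, income_below_cap => citizen]. ⇒ new: citizen.
Closure: {address_verified, application_complete, case_approved, citizen, eligible_subsidy, has_dependent, household_head, identity_verified, income_below_cap, notify_finance, priority_flag, tax_filed} — 12 facts.

12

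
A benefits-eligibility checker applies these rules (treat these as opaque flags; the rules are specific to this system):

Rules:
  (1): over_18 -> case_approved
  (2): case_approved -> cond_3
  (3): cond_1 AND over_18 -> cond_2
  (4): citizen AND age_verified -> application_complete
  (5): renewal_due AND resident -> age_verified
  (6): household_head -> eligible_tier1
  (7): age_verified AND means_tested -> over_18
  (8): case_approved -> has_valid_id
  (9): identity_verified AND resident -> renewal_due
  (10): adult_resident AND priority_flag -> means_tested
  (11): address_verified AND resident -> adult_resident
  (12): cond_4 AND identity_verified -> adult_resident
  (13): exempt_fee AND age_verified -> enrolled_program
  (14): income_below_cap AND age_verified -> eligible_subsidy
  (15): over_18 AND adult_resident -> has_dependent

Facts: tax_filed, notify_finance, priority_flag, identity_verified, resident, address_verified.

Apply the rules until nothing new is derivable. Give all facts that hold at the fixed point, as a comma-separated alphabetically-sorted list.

[1] (9) [identity_verified AND resident -> renewal_due]; (11) [address_verified AND resident -> adult_resident]. ⇒ new: renewal_due, adult_resident.
[2] (5) [renewal_due AND resident -> age_verified]; (10) [adult_resident AND priority_flag -> means_tested]. ⇒ new: age_verified, means_tested.
[3] (7) [age_verified AND means_tested -> over_18]. ⇒ new: over_18.
[4] (1) [over_18 -> case_approved]; (15) [over_18 AND adult_resident -> has_dependent]. ⇒ new: case_approved, has_dependent.
[5] (2) [case_approved -> cond_3]; (8) [case_approved -> has_valid_id]. ⇒ new: cond_3, has_valid_id.

address_verified, adult_resident, age_verified, case_approved, cond_3, has_dependent, has_valid_id, identity_verified, means_tested, notify_finance, over_18, priority_flag, renewal_due, resident, tax_filed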